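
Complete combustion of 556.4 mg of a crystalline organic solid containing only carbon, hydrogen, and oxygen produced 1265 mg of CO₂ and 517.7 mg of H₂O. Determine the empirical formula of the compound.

C3H6O

mol C = 1.265 g CO₂ ÷ 44.009 g/mol = 0.028744 mol
mol H = 2 × 0.5177 g H₂O ÷ 18.015 g/mol = 0.057474 mol
mass O = 0.5564 − (0.34525 + 0.057934) = 0.15322 g → mol O = 0.15322 ÷ 15.999 = 0.0095769 mol
Divide by the smallest (0.0095769 mol): C 3.001, H 6.001, O 1.000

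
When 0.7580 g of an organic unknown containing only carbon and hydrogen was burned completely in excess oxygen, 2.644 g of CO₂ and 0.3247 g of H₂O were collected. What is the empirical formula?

C5H3

mol C = 2.644 g CO₂ ÷ 44.009 g/mol = 0.060079 mol
mol H = 2 × 0.3247 g H₂O ÷ 18.015 g/mol = 0.036048 mol
Divide by the smallest (0.036048 mol): C 1.667, H 1.000
Multiplying each by 3 gives whole numbers: C 5.00, H 3.00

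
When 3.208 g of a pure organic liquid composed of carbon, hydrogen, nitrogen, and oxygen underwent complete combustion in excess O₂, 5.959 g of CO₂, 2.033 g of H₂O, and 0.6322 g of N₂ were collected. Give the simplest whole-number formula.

mol C = 5.959 g CO₂ ÷ 44.009 g/mol = 0.13540 mol
mol H = 2 × 2.033 g H₂O ÷ 18.015 g/mol = 0.22570 mol
mol N = 2 × 0.6322 g N₂ ÷ 28.014 g/mol = 0.045135 mol
mass O = 3.208 − (1.6263 + 0.22751 + 0.63220) = 0.72195 g → mol O = 0.72195 ÷ 15.999 = 0.045125 mol
Divide by the smallest (0.045125 mol): C 3.001, H 5.002, N 1.000, O 1.000

C3H5NO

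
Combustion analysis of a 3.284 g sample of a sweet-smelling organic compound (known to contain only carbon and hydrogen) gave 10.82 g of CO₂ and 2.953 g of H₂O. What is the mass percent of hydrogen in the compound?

10.06%

mol C = 10.82 g CO₂ ÷ 44.009 g/mol = 0.24586 mol
mol H = 2 × 2.953 g H₂O ÷ 18.015 g/mol = 0.32784 mol
mass % H = 0.33046 g ÷ 3.284 g × 100%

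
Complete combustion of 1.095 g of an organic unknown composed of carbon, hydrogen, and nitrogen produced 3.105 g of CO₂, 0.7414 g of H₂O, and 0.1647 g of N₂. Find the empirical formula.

mol C = 3.105 g CO₂ ÷ 44.009 g/mol = 0.070554 mol
mol H = 2 × 0.7414 g H₂O ÷ 18.015 g/mol = 0.082309 mol
mol N = 2 × 0.1647 g N₂ ÷ 28.014 g/mol = 0.011758 mol
Divide by the smallest (0.011758 mol): C 6.000, H 7.000, N 1.000

C6H7N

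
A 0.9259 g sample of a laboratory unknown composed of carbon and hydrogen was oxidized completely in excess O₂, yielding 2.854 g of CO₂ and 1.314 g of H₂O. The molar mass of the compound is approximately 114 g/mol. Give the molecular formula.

C8H18

mol C = 2.854 g CO₂ ÷ 44.009 g/mol = 0.064850 mol
mol H = 2 × 1.314 g H₂O ÷ 18.015 g/mol = 0.14588 mol
Divide by the smallest (0.064850 mol): C 1.000, H 2.249
Multiplying each by 4 gives whole numbers: C 4.00, H 9.00
Empirical formula: C4H9
Empirical-formula mass = 57.12 g/mol; 114 ÷ 57.12 ≈ 2, so the molecular formula is C8H18.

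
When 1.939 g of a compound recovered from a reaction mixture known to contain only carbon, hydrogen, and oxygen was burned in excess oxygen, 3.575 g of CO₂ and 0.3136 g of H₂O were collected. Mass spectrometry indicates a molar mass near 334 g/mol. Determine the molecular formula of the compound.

mol C = 3.575 g CO₂ ÷ 44.009 g/mol = 0.081233 mol
mol H = 2 × 0.3136 g H₂O ÷ 18.015 g/mol = 0.034815 mol
mass O = 1.939 − (0.97569 + 0.035094) = 0.92821 g → mol O = 0.92821 ÷ 15.999 = 0.058017 mol
Divide by the smallest (0.034815 mol): C 2.333, H 1.000, O 1.666
Multiplying each by 3 gives whole numbers: C 7.00, H 3.00, O 5.00
Empirical formula: C7H3O5
Empirical-formula mass = 167.10 g/mol; 334 ÷ 167.10 ≈ 2, so the molecular formula is C14H6O10.

C14H6O10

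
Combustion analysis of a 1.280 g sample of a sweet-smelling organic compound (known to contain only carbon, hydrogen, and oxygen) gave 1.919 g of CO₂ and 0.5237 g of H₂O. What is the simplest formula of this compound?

mol C = 1.919 g CO₂ ÷ 44.009 g/mol = 0.043605 mol
mol H = 2 × 0.5237 g H₂O ÷ 18.015 g/mol = 0.058140 mol
mass O = 1.280 − (0.52374 + 0.058606) = 0.69766 g → mol O = 0.69766 ÷ 15.999 = 0.043606 mol
Divide by the smallest (0.043605 mol): C 1.000, H 1.333, O 1.000
Multiplying each by 3 gives whole numbers: C 3.00, H 4.00, O 3.00

C3H4O3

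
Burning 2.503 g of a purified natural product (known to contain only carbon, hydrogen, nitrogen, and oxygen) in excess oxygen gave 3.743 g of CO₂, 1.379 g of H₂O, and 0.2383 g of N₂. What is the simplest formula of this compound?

C5H9NO4

mol C = 3.743 g CO₂ ÷ 44.009 g/mol = 0.085051 mol
mol H = 2 × 1.379 g H₂O ÷ 18.015 g/mol = 0.15309 mol
mol N = 2 × 0.2383 g N₂ ÷ 28.014 g/mol = 0.017013 mol
mass O = 2.503 − (1.0215 + 0.15432 + 0.23830) = 1.0888 g → mol O = 1.0888 ÷ 15.999 = 0.068056 mol
Divide by the smallest (0.017013 mol): C 4.999, H 8.999, N 1.000, O 4.000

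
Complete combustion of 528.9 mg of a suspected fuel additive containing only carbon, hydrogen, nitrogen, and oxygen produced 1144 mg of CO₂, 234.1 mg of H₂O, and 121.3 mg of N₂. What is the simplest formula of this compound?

mol C = 1.144 g CO₂ ÷ 44.009 g/mol = 0.025995 mol
mol H = 2 × 0.2341 g H₂O ÷ 18.015 g/mol = 0.025989 mol
mol N = 2 × 0.1213 g N₂ ÷ 28.014 g/mol = 0.0086600 mol
mass O = 0.5289 − (0.31222 + 0.026197 + 0.12130) = 0.069180 g → mol O = 0.069180 ÷ 15.999 = 0.0043241 mol
Divide by the smallest (0.0043241 mol): C 6.012, H 6.010, N 2.003, O 1.000

C6H6N2O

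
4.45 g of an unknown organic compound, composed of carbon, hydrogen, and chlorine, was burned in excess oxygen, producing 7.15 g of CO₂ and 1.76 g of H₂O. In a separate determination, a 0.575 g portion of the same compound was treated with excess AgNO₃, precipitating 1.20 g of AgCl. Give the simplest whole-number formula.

mol C = 7.15 g CO₂ ÷ 44.009 g/mol = 0.1625 mol
mol H = 2 × 1.76 g H₂O ÷ 18.015 g/mol = 0.1954 mol
From the AgCl data: mol Cl per gram of compound = (1.20 ÷ 143.318) ÷ 0.575 = 0.01456 mol/g, so in the 4.45 g combustion sample mol Cl = 0.06480 mol
Divide by the smallest (0.06480 mol): C 2.507, H 3.015, Cl 1.000
Multiplying each by 2 gives whole numbers: C 5.01, H 6.03, Cl 2.00

C5H6Cl2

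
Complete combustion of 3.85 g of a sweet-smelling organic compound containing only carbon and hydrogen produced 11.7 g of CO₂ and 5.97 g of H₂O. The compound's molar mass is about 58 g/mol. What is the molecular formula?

mol C = 11.7 g CO₂ ÷ 44.009 g/mol = 0.2659 mol
mol H = 2 × 5.97 g H₂O ÷ 18.015 g/mol = 0.6628 mol
Divide by the smallest (0.2659 mol): C 1.000, H 2.493
Multiplying each by 2 gives whole numbers: C 2.00, H 4.99
Empirical formula: C2H5
Empirical-formula mass = 29.06 g/mol; 58 ÷ 29.06 ≈ 2, so the molecular formula is C4H10.

C4H10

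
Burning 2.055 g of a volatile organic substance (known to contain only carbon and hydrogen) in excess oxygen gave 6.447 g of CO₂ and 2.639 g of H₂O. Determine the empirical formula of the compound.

CH2

mol C = 6.447 g CO₂ ÷ 44.009 g/mol = 0.14649 mol
mol H = 2 × 2.639 g H₂O ÷ 18.015 g/mol = 0.29298 mol
Divide by the smallest (0.14649 mol): C 1.000, H 2.000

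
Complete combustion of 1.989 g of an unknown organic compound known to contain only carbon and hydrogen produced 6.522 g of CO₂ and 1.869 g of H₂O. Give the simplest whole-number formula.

C5H7

mol C = 6.522 g CO₂ ÷ 44.009 g/mol = 0.14820 mol
mol H = 2 × 1.869 g H₂O ÷ 18.015 g/mol = 0.20749 mol
Divide by the smallest (0.14820 mol): C 1.000, H 1.400
Multiplying each by 5 gives whole numbers: C 5.00, H 7.00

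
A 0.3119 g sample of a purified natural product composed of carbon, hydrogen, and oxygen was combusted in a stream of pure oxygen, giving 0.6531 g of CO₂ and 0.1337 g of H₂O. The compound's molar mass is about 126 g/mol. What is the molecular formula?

C6H6O3

mol C = 0.6531 g CO₂ ÷ 44.009 g/mol = 0.014840 mol
mol H = 2 × 0.1337 g H₂O ÷ 18.015 g/mol = 0.014843 mol
mass O = 0.3119 − (0.17824 + 0.014962) = 0.11869 g → mol O = 0.11869 ÷ 15.999 = 0.0074188 mol
Divide by the smallest (0.0074188 mol): C 2.000, H 2.001, O 1.000
Empirical formula: C2H2O
Empirical-formula mass = 42.04 g/mol; 126 ÷ 42.04 ≈ 3, so the molecular formula is C6H6O3.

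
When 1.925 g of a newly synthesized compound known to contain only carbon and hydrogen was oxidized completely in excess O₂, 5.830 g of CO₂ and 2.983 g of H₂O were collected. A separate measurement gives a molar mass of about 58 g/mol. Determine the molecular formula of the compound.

mol C = 5.830 g CO₂ ÷ 44.009 g/mol = 0.13247 mol
mol H = 2 × 2.983 g H₂O ÷ 18.015 g/mol = 0.33117 mol
Divide by the smallest (0.13247 mol): C 1.000, H 2.500
Multiplying each by 2 gives whole numbers: C 2.00, H 5.00
Empirical formula: C2H5
Empirical-formula mass = 29.06 g/mol; 58 ÷ 29.06 ≈ 2, so the molecular formula is C4H10.

C4H10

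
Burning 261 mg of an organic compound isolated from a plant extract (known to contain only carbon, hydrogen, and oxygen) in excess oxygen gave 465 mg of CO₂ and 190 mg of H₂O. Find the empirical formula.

mol C = 0.465 g CO₂ ÷ 44.009 g/mol = 0.01057 mol
mol H = 2 × 0.190 g H₂O ÷ 18.015 g/mol = 0.02109 mol
mass O = 0.261 − (0.1269 + 0.02126) = 0.1128 g → mol O = 0.1128 ÷ 15.999 = 0.007052 mol
Divide by the smallest (0.007052 mol): C 1.498, H 2.991, O 1.000
Multiplying each by 2 gives whole numbers: C 3.00, H 5.98, O 2.00

C3H6O2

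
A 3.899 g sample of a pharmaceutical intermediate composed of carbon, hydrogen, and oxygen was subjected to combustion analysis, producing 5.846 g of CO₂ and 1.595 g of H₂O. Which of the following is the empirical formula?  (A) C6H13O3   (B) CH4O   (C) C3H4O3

(C) C3H4O3

mol C = 5.846 g CO₂ ÷ 44.009 g/mol = 0.13284 mol
mol H = 2 × 1.595 g H₂O ÷ 18.015 g/mol = 0.17707 mol
mass O = 3.899 − (1.5955 + 0.17849) = 2.1250 g → mol O = 2.1250 ÷ 15.999 = 0.13282 mol
Divide by the smallest (0.13282 mol): C 1.000, H 1.333, O 1.000
Multiplying each by 3 gives whole numbers: C 3.00, H 4.00, O 3.00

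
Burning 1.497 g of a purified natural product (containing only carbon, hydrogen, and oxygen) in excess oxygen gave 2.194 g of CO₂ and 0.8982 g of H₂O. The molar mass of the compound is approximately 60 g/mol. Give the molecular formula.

C2H4O2

mol C = 2.194 g CO₂ ÷ 44.009 g/mol = 0.049853 mol
mol H = 2 × 0.8982 g H₂O ÷ 18.015 g/mol = 0.099717 mol
mass O = 1.497 − (0.59879 + 0.10051) = 0.79770 g → mol O = 0.79770 ÷ 15.999 = 0.049859 mol
Divide by the smallest (0.049853 mol): C 1.000, H 2.000, O 1.000
Empirical formula: CH2O
Empirical-formula mass = 30.03 g/mol; 60 ÷ 30.03 ≈ 2, so the molecular formula is C2H4O2.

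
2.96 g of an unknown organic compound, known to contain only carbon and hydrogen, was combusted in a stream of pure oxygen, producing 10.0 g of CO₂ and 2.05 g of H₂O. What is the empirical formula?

CH

mol C = 10.0 g CO₂ ÷ 44.009 g/mol = 0.2272 mol
mol H = 2 × 2.05 g H₂O ÷ 18.015 g/mol = 0.2276 mol
Divide by the smallest (0.2272 mol): C 1.000, H 1.002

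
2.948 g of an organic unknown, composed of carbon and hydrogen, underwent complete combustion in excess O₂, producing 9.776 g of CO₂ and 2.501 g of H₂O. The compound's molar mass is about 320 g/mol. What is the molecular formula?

C24H30

mol C = 9.776 g CO₂ ÷ 44.009 g/mol = 0.22214 mol
mol H = 2 × 2.501 g H₂O ÷ 18.015 g/mol = 0.27766 mol
Divide by the smallest (0.22214 mol): C 1.000, H 1.250
Multiplying each by 4 gives whole numbers: C 4.00, H 5.00
Empirical formula: C4H5
Empirical-formula mass = 53.08 g/mol; 320 ÷ 53.08 ≈ 6, so the molecular formula is C24H30.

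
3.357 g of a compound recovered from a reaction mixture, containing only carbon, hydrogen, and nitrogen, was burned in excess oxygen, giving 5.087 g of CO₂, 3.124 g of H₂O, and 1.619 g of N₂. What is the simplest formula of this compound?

mol C = 5.087 g CO₂ ÷ 44.009 g/mol = 0.11559 mol
mol H = 2 × 3.124 g H₂O ÷ 18.015 g/mol = 0.34682 mol
mol N = 2 × 1.619 g N₂ ÷ 28.014 g/mol = 0.11559 mol
Divide by the smallest (0.11559 mol): C 1.000, H 3.001, N 1.000

CH3N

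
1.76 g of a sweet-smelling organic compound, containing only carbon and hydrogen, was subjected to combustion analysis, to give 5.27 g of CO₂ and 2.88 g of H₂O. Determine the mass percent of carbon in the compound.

mol C = 5.27 g CO₂ ÷ 44.009 g/mol = 0.1197 mol
mol H = 2 × 2.88 g H₂O ÷ 18.015 g/mol = 0.3197 mol
mass % C = 1.438 g ÷ 1.76 g × 100%

81.7%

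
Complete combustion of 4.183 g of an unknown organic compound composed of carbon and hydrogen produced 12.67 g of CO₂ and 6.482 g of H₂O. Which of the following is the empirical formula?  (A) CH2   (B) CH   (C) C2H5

mol C = 12.67 g CO₂ ÷ 44.009 g/mol = 0.28790 mol
mol H = 2 × 6.482 g H₂O ÷ 18.015 g/mol = 0.71962 mol
Divide by the smallest (0.28790 mol): C 1.000, H 2.500
Multiplying each by 2 gives whole numbers: C 2.00, H 5.00

(C) C2H5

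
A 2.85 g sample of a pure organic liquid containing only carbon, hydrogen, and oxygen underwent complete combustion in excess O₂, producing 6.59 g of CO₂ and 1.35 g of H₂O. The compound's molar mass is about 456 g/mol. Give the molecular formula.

C24H24O9

mol C = 6.59 g CO₂ ÷ 44.009 g/mol = 0.1497 mol
mol H = 2 × 1.35 g H₂O ÷ 18.015 g/mol = 0.1499 mol
mass O = 2.85 − (1.799 + 0.1511) = 0.9004 g → mol O = 0.9004 ÷ 15.999 = 0.05628 mol
Divide by the smallest (0.05628 mol): C 2.661, H 2.663, O 1.000
Multiplying each by 3 gives whole numbers: C 7.98, H 7.99, O 3.00
Empirical formula: C8H8O3
Empirical-formula mass = 152.15 g/mol; 456 ÷ 152.15 ≈ 3, so the molecular formula is C24H24O9.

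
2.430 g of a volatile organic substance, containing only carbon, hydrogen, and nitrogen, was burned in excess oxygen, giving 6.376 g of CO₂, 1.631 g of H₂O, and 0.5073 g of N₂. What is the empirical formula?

mol C = 6.376 g CO₂ ÷ 44.009 g/mol = 0.14488 mol
mol H = 2 × 1.631 g H₂O ÷ 18.015 g/mol = 0.18107 mol
mol N = 2 × 0.5073 g N₂ ÷ 28.014 g/mol = 0.036218 mol
Divide by the smallest (0.036218 mol): C 4.000, H 5.000, N 1.000

C4H5N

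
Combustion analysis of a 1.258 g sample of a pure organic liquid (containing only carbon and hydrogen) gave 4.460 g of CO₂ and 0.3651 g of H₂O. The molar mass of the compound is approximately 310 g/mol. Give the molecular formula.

C25H10

mol C = 4.460 g CO₂ ÷ 44.009 g/mol = 0.10134 mol
mol H = 2 × 0.3651 g H₂O ÷ 18.015 g/mol = 0.040533 mol
Divide by the smallest (0.040533 mol): C 2.500, H 1.000
Multiplying each by 2 gives whole numbers: C 5.00, H 2.00
Empirical formula: C5H2
Empirical-formula mass = 62.07 g/mol; 310 ÷ 62.07 ≈ 5, so the molecular formula is C25H10.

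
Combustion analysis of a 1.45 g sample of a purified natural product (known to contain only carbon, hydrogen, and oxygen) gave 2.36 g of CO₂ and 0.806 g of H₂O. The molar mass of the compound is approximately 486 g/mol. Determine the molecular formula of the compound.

C18H30O15

mol C = 2.36 g CO₂ ÷ 44.009 g/mol = 0.05363 mol
mol H = 2 × 0.806 g H₂O ÷ 18.015 g/mol = 0.08948 mol
mass O = 1.45 − (0.6441 + 0.09020) = 0.7157 g → mol O = 0.7157 ÷ 15.999 = 0.04473 mol
Divide by the smallest (0.04473 mol): C 1.199, H 2.000, O 1.000
Multiplying each by 5 gives whole numbers: C 5.99, H 10.00, O 5.00
Empirical formula: C6H10O5
Empirical-formula mass = 162.14 g/mol; 486 ÷ 162.14 ≈ 3, so the molecular formula is C18H30O15.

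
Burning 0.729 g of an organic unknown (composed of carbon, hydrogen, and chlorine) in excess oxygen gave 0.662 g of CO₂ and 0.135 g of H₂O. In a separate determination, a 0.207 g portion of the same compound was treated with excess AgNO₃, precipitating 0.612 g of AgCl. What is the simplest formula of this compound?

mol C = 0.662 g CO₂ ÷ 44.009 g/mol = 0.01504 mol
mol H = 2 × 0.135 g H₂O ÷ 18.015 g/mol = 0.01499 mol
From the AgCl data: mol Cl per gram of compound = (0.612 ÷ 143.318) ÷ 0.207 = 0.02063 mol/g, so in the 0.729 g combustion sample mol Cl = 0.01504 mol
Divide by the smallest (0.01499 mol): C 1.004, H 1.000, Cl 1.003

CHCl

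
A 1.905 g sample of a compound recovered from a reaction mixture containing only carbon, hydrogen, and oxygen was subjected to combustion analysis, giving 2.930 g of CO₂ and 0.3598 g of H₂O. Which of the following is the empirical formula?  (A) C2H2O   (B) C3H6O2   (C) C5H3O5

(C) C5H3O5

mol C = 2.930 g CO₂ ÷ 44.009 g/mol = 0.066577 mol
mol H = 2 × 0.3598 g H₂O ÷ 18.015 g/mol = 0.039944 mol
mass O = 1.905 − (0.79966 + 0.040264) = 1.0651 g → mol O = 1.0651 ÷ 15.999 = 0.066571 mol
Divide by the smallest (0.039944 mol): C 1.667, H 1.000, O 1.667
Multiplying each by 3 gives whole numbers: C 5.00, H 3.00, O 5.00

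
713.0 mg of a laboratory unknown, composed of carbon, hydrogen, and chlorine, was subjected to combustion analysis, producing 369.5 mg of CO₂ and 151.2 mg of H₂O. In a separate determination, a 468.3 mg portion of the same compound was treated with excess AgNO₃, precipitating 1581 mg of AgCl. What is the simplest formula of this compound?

mol C = 0.3695 g CO₂ ÷ 44.009 g/mol = 0.0083960 mol
mol H = 2 × 0.1512 g H₂O ÷ 18.015 g/mol = 0.016786 mol
From the AgCl data: mol Cl per gram of compound = (1.581 ÷ 143.318) ÷ 0.4683 = 0.023556 mol/g, so in the 0.7130 g combustion sample mol Cl = 0.016796 mol
Divide by the smallest (0.0083960 mol): C 1.000, H 1.999, Cl 2.000

CH2Cl2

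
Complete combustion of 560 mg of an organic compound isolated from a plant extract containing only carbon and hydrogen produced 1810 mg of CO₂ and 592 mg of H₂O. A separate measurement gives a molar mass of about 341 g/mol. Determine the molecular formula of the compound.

mol C = 1.81 g CO₂ ÷ 44.009 g/mol = 0.04113 mol
mol H = 2 × 0.592 g H₂O ÷ 18.015 g/mol = 0.06572 mol
Divide by the smallest (0.04113 mol): C 1.000, H 1.598
Multiplying each by 5 gives whole numbers: C 5.00, H 7.99
Empirical formula: C5H8
Empirical-formula mass = 68.12 g/mol; 341 ÷ 68.12 ≈ 5, so the molecular formula is C25H40.

C25H40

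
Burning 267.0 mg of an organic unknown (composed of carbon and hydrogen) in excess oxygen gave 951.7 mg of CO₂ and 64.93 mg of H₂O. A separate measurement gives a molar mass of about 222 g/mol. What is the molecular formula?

C18H6

mol C = 0.9517 g CO₂ ÷ 44.009 g/mol = 0.021625 mol
mol H = 2 × 0.06493 g H₂O ÷ 18.015 g/mol = 0.0072084 mol
Divide by the smallest (0.0072084 mol): C 3.000, H 1.000
Empirical formula: C3H
Empirical-formula mass = 37.04 g/mol; 222 ÷ 37.04 ≈ 6, so the molecular formula is C18H6.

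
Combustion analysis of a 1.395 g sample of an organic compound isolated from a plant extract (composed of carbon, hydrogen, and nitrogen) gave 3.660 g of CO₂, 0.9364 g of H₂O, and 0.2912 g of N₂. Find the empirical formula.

mol C = 3.660 g CO₂ ÷ 44.009 g/mol = 0.083165 mol
mol H = 2 × 0.9364 g H₂O ÷ 18.015 g/mol = 0.10396 mol
mol N = 2 × 0.2912 g N₂ ÷ 28.014 g/mol = 0.020790 mol
Divide by the smallest (0.020790 mol): C 4.000, H 5.000, N 1.000

C4H5N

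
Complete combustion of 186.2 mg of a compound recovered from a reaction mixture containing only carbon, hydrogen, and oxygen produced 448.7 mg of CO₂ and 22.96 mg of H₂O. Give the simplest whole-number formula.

mol C = 0.4487 g CO₂ ÷ 44.009 g/mol = 0.010196 mol
mol H = 2 × 0.02296 g H₂O ÷ 18.015 g/mol = 0.0025490 mol
mass O = 0.1862 − (0.12246 + 0.0025694) = 0.061171 g → mol O = 0.061171 ÷ 15.999 = 0.0038234 mol
Divide by the smallest (0.0025490 mol): C 4.000, H 1.000, O 1.500
Multiplying each by 2 gives whole numbers: C 8.00, H 2.00, O 3.00

C8H2O3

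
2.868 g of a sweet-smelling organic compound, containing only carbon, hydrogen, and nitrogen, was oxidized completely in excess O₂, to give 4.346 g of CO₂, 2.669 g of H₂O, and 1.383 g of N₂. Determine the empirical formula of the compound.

mol C = 4.346 g CO₂ ÷ 44.009 g/mol = 0.098753 mol
mol H = 2 × 2.669 g H₂O ÷ 18.015 g/mol = 0.29631 mol
mol N = 2 × 1.383 g N₂ ÷ 28.014 g/mol = 0.098736 mol
Divide by the smallest (0.098736 mol): C 1.000, H 3.001, N 1.000

CH3N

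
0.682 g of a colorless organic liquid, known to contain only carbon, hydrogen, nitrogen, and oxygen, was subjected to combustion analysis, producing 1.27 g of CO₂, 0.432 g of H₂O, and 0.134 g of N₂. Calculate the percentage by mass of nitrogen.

19.6%

mol C = 1.27 g CO₂ ÷ 44.009 g/mol = 0.02886 mol
mol H = 2 × 0.432 g H₂O ÷ 18.015 g/mol = 0.04796 mol
mol N = 2 × 0.134 g N₂ ÷ 28.014 g/mol = 0.009567 mol
mass O = 0.682 − (0.3466 + 0.04834 + 0.1340) = 0.1530 g → mol O = 0.1530 ÷ 15.999 = 0.009566 mol
mass % N = 0.1340 g ÷ 0.682 g × 100%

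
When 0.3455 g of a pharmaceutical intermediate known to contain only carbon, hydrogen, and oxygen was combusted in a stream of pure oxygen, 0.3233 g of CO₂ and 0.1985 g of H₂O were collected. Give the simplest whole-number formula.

mol C = 0.3233 g CO₂ ÷ 44.009 g/mol = 0.0073462 mol
mol H = 2 × 0.1985 g H₂O ÷ 18.015 g/mol = 0.022037 mol
mass O = 0.3455 − (0.088236 + 0.022213) = 0.23505 g → mol O = 0.23505 ÷ 15.999 = 0.014692 mol
Divide by the smallest (0.0073462 mol): C 1.000, H 3.000, O 2.000

CH3O2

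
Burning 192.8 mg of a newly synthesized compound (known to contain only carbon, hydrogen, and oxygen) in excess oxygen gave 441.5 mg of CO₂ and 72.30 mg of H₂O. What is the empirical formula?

mol C = 0.4415 g CO₂ ÷ 44.009 g/mol = 0.010032 mol
mol H = 2 × 0.07230 g H₂O ÷ 18.015 g/mol = 0.0080266 mol
mass O = 0.1928 − (0.12049 + 0.0080909) = 0.064214 g → mol O = 0.064214 ÷ 15.999 = 0.0040136 mol
Divide by the smallest (0.0040136 mol): C 2.499, H 2.000, O 1.000
Multiplying each by 2 gives whole numbers: C 5.00, H 4.00, O 2.00

C5H4O2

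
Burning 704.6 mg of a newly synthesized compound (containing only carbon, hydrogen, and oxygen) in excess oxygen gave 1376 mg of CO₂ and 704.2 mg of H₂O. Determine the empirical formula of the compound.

C2H5O

mol C = 1.376 g CO₂ ÷ 44.009 g/mol = 0.031266 mol
mol H = 2 × 0.7042 g H₂O ÷ 18.015 g/mol = 0.078179 mol
mass O = 0.7046 − (0.37554 + 0.078805) = 0.25026 g → mol O = 0.25026 ÷ 15.999 = 0.015642 mol
Divide by the smallest (0.015642 mol): C 1.999, H 4.998, O 1.000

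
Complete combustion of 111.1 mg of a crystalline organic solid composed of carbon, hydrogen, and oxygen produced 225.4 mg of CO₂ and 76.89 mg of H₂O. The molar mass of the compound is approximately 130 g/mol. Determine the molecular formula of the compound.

mol C = 0.2254 g CO₂ ÷ 44.009 g/mol = 0.0051217 mol
mol H = 2 × 0.07689 g H₂O ÷ 18.015 g/mol = 0.0085362 mol
mass O = 0.1111 − (0.061516 + 0.0086045) = 0.040979 g → mol O = 0.040979 ÷ 15.999 = 0.0025613 mol
Divide by the smallest (0.0025613 mol): C 2.000, H 3.333, O 1.000
Multiplying each by 3 gives whole numbers: C 6.00, H 10.00, O 3.00
Empirical formula: C6H10O3
Empirical-formula mass = 130.14 g/mol; 130 ÷ 130.14 ≈ 1, so the molecular formula is C6H10O3.

C6H10O3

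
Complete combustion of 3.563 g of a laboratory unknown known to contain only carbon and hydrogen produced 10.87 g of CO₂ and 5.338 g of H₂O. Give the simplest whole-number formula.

C5H12

mol C = 10.87 g CO₂ ÷ 44.009 g/mol = 0.24699 mol
mol H = 2 × 5.338 g H₂O ÷ 18.015 g/mol = 0.59262 mol
Divide by the smallest (0.24699 mol): C 1.000, H 2.399
Multiplying each by 5 gives whole numbers: C 5.00, H 12.00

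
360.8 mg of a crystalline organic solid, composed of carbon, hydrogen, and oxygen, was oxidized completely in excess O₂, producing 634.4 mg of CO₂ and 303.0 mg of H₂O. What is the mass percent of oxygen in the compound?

mol C = 0.6344 g CO₂ ÷ 44.009 g/mol = 0.014415 mol
mol H = 2 × 0.3030 g H₂O ÷ 18.015 g/mol = 0.033639 mol
mass O = 0.3608 − (0.17314 + 0.033908) = 0.15375 g → mol O = 0.15375 ÷ 15.999 = 0.0096100 mol
mass % O = 0.15375 g ÷ 0.3608 g × 100%

42.61%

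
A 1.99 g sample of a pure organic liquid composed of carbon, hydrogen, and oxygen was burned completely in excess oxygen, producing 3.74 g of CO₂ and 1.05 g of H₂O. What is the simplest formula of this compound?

C8H11O5

mol C = 3.74 g CO₂ ÷ 44.009 g/mol = 0.08498 mol
mol H = 2 × 1.05 g H₂O ÷ 18.015 g/mol = 0.1166 mol
mass O = 1.99 − (1.021 + 0.1175) = 0.8518 g → mol O = 0.8518 ÷ 15.999 = 0.05324 mol
Divide by the smallest (0.05324 mol): C 1.596, H 2.190, O 1.000
Multiplying each by 5 gives whole numbers: C 7.98, H 10.95, O 5.00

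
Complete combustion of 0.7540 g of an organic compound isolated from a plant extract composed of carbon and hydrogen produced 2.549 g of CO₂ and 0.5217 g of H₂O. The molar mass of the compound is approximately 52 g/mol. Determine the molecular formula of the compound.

mol C = 2.549 g CO₂ ÷ 44.009 g/mol = 0.057920 mol
mol H = 2 × 0.5217 g H₂O ÷ 18.015 g/mol = 0.057918 mol
Divide by the smallest (0.057918 mol): C 1.000, H 1.000
Empirical formula: CH
Empirical-formula mass = 13.02 g/mol; 52 ÷ 13.02 ≈ 4, so the molecular formula is C4H4.

C4H4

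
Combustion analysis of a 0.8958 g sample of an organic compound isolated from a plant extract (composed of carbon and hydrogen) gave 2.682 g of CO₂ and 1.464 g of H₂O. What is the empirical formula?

C3H8

mol C = 2.682 g CO₂ ÷ 44.009 g/mol = 0.060942 mol
mol H = 2 × 1.464 g H₂O ÷ 18.015 g/mol = 0.16253 mol
Divide by the smallest (0.060942 mol): C 1.000, H 2.667
Multiplying each by 3 gives whole numbers: C 3.00, H 8.00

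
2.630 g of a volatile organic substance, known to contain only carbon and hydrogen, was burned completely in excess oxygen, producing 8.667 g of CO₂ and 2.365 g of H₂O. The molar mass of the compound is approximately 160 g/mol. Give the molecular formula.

mol C = 8.667 g CO₂ ÷ 44.009 g/mol = 0.19694 mol
mol H = 2 × 2.365 g H₂O ÷ 18.015 g/mol = 0.26256 mol
Divide by the smallest (0.19694 mol): C 1.000, H 1.333
Multiplying each by 3 gives whole numbers: C 3.00, H 4.00
Empirical formula: C3H4
Empirical-formula mass = 40.06 g/mol; 160 ÷ 40.06 ≈ 4, so the molecular formula is C12H16.

C12H16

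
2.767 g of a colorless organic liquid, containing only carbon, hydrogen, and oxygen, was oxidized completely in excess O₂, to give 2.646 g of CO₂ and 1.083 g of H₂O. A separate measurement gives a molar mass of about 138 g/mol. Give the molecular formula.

C3H6O6

mol C = 2.646 g CO₂ ÷ 44.009 g/mol = 0.060124 mol
mol H = 2 × 1.083 g H₂O ÷ 18.015 g/mol = 0.12023 mol
mass O = 2.767 − (0.72215 + 0.12120) = 1.9237 g → mol O = 1.9237 ÷ 15.999 = 0.12024 mol
Divide by the smallest (0.060124 mol): C 1.000, H 2.000, O 2.000
Empirical formula: CH2O2
Empirical-formula mass = 46.02 g/mol; 138 ÷ 46.02 ≈ 3, so the molecular formula is C3H6O6.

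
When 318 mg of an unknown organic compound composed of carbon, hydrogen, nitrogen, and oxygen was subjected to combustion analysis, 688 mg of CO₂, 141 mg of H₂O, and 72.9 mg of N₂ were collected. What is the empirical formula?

C6H6N2O

mol C = 0.688 g CO₂ ÷ 44.009 g/mol = 0.01563 mol
mol H = 2 × 0.141 g H₂O ÷ 18.015 g/mol = 0.01565 mol
mol N = 2 × 0.0729 g N₂ ÷ 28.014 g/mol = 0.005205 mol
mass O = 0.318 − (0.1878 + 0.01578 + 0.07290) = 0.04155 g → mol O = 0.04155 ÷ 15.999 = 0.002597 mol
Divide by the smallest (0.002597 mol): C 6.019, H 6.027, N 2.004, O 1.000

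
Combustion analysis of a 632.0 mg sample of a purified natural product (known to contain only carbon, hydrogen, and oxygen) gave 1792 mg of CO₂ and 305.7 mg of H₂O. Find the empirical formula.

C6H5O

mol C = 1.792 g CO₂ ÷ 44.009 g/mol = 0.040719 mol
mol H = 2 × 0.3057 g H₂O ÷ 18.015 g/mol = 0.033938 mol
mass O = 0.6320 − (0.48908 + 0.034210) = 0.10871 g → mol O = 0.10871 ÷ 15.999 = 0.0067951 mol
Divide by the smallest (0.0067951 mol): C 5.992, H 4.995, O 1.000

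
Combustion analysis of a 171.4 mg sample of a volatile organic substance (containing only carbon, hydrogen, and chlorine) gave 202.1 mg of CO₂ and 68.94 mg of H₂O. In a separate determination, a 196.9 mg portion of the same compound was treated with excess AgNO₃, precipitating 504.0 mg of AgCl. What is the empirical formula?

mol C = 0.2021 g CO₂ ÷ 44.009 g/mol = 0.0045922 mol
mol H = 2 × 0.06894 g H₂O ÷ 18.015 g/mol = 0.0076536 mol
From the AgCl data: mol Cl per gram of compound = (0.5040 ÷ 143.318) ÷ 0.1969 = 0.017860 mol/g, so in the 0.1714 g combustion sample mol Cl = 0.0030612 mol
Divide by the smallest (0.0030612 mol): C 1.500, H 2.500, Cl 1.000
Multiplying each by 2 gives whole numbers: C 3.00, H 5.00, Cl 2.00

C3H5Cl2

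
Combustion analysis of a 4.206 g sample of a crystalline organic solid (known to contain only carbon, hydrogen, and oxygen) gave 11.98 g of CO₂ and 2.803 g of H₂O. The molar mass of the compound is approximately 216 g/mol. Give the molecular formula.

mol C = 11.98 g CO₂ ÷ 44.009 g/mol = 0.27222 mol
mol H = 2 × 2.803 g H₂O ÷ 18.015 g/mol = 0.31119 mol
mass O = 4.206 − (3.2696 + 0.31367) = 0.62273 g → mol O = 0.62273 ÷ 15.999 = 0.038923 mol
Divide by the smallest (0.038923 mol): C 6.994, H 7.995, O 1.000
Empirical formula: C7H8O
Empirical-formula mass = 108.14 g/mol; 216 ÷ 108.14 ≈ 2, so the molecular formula is C14H16O2.

C14H16O2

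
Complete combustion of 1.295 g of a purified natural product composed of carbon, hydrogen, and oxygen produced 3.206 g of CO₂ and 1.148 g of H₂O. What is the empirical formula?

mol C = 3.206 g CO₂ ÷ 44.009 g/mol = 0.072849 mol
mol H = 2 × 1.148 g H₂O ÷ 18.015 g/mol = 0.12745 mol
mass O = 1.295 − (0.87499 + 0.12847) = 0.29154 g → mol O = 0.29154 ÷ 15.999 = 0.018223 mol
Divide by the smallest (0.018223 mol): C 3.998, H 6.994, O 1.000

C4H7O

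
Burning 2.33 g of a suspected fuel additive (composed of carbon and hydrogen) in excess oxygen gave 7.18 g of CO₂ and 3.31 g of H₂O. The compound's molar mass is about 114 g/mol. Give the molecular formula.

C8H18

mol C = 7.18 g CO₂ ÷ 44.009 g/mol = 0.1631 mol
mol H = 2 × 3.31 g H₂O ÷ 18.015 g/mol = 0.3675 mol
Divide by the smallest (0.1631 mol): C 1.000, H 2.252
Multiplying each by 4 gives whole numbers: C 4.00, H 9.01
Empirical formula: C4H9
Empirical-formula mass = 57.12 g/mol; 114 ÷ 57.12 ≈ 2, so the molecular formula is C8H18.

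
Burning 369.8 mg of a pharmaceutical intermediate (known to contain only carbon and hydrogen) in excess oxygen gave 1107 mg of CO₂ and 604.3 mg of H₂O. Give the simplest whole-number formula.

mol C = 1.107 g CO₂ ÷ 44.009 g/mol = 0.025154 mol
mol H = 2 × 0.6043 g H₂O ÷ 18.015 g/mol = 0.067089 mol
Divide by the smallest (0.025154 mol): C 1.000, H 2.667
Multiplying each by 3 gives whole numbers: C 3.00, H 8.00

C3H8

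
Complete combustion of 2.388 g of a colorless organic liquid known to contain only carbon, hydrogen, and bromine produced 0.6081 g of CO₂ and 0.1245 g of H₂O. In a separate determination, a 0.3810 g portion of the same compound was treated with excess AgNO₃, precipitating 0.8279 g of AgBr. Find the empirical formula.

mol C = 0.6081 g CO₂ ÷ 44.009 g/mol = 0.013818 mol
mol H = 2 × 0.1245 g H₂O ÷ 18.015 g/mol = 0.013822 mol
From the AgBr data: mol Br per gram of compound = (0.8279 ÷ 187.772) ÷ 0.3810 = 0.011572 mol/g, so in the 2.388 g combustion sample mol Br = 0.027635 mol
Divide by the smallest (0.013818 mol): C 1.000, H 1.000, Br 2.000

CHBr2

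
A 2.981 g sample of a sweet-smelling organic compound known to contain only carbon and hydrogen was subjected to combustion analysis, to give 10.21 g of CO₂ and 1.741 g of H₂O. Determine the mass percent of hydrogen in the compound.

6.54%

mol C = 10.21 g CO₂ ÷ 44.009 g/mol = 0.23200 mol
mol H = 2 × 1.741 g H₂O ÷ 18.015 g/mol = 0.19328 mol
mass % H = 0.19483 g ÷ 2.981 g × 100%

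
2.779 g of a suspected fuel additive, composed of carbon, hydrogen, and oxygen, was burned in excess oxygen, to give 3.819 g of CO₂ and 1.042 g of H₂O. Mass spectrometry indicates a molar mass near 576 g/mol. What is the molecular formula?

C18H24O21

mol C = 3.819 g CO₂ ÷ 44.009 g/mol = 0.086778 mol
mol H = 2 × 1.042 g H₂O ÷ 18.015 g/mol = 0.11568 mol
mass O = 2.779 − (1.0423 + 0.11661) = 1.6201 g → mol O = 1.6201 ÷ 15.999 = 0.10126 mol
Divide by the smallest (0.086778 mol): C 1.000, H 1.333, O 1.167
Multiplying each by 6 gives whole numbers: C 6.00, H 8.00, O 7.00
Empirical formula: C6H8O7
Empirical-formula mass = 192.12 g/mol; 576 ÷ 192.12 ≈ 3, so the molecular formula is C18H24O21.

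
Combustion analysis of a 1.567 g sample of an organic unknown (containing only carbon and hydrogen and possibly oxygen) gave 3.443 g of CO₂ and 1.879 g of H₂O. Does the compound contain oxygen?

mol C = 3.443 g CO₂ ÷ 44.009 g/mol = 0.078234 mol
mol H = 2 × 1.879 g H₂O ÷ 18.015 g/mol = 0.20860 mol
C and H account for only 1.1499 g of the 1.567 g sample; the remaining 0.41706 g must be oxygen.

yes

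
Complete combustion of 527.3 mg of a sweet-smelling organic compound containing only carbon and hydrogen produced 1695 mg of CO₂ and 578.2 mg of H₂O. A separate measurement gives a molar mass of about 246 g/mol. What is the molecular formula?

C18H30

mol C = 1.695 g CO₂ ÷ 44.009 g/mol = 0.038515 mol
mol H = 2 × 0.5782 g H₂O ÷ 18.015 g/mol = 0.064191 mol
Divide by the smallest (0.038515 mol): C 1.000, H 1.667
Multiplying each by 3 gives whole numbers: C 3.00, H 5.00
Empirical formula: C3H5
Empirical-formula mass = 41.07 g/mol; 246 ÷ 41.07 ≈ 6, so the molecular formula is C18H30.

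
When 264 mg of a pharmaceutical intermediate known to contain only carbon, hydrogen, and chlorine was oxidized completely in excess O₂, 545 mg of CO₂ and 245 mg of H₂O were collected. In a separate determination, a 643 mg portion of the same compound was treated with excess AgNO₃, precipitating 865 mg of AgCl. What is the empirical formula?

C5H11Cl

mol C = 0.545 g CO₂ ÷ 44.009 g/mol = 0.01238 mol
mol H = 2 × 0.245 g H₂O ÷ 18.015 g/mol = 0.02720 mol
From the AgCl data: mol Cl per gram of compound = (0.865 ÷ 143.318) ÷ 0.643 = 0.009387 mol/g, so in the 0.264 g combustion sample mol Cl = 0.002478 mol
Divide by the smallest (0.002478 mol): C 4.997, H 10.976, Cl 1.000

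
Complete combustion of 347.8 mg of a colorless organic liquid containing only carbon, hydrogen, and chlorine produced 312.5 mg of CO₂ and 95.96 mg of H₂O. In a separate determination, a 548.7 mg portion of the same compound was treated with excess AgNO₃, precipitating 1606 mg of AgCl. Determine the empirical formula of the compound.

mol C = 0.3125 g CO₂ ÷ 44.009 g/mol = 0.0071008 mol
mol H = 2 × 0.09596 g H₂O ÷ 18.015 g/mol = 0.010653 mol
From the AgCl data: mol Cl per gram of compound = (1.606 ÷ 143.318) ÷ 0.5487 = 0.020423 mol/g, so in the 0.3478 g combustion sample mol Cl = 0.0071030 mol
Divide by the smallest (0.0071008 mol): C 1.000, H 1.500, Cl 1.000
Multiplying each by 2 gives whole numbers: C 2.00, H 3.00, Cl 2.00

C2H3Cl2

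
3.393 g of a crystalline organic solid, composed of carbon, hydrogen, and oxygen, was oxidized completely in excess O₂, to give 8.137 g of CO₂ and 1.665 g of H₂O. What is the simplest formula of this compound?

C3H3O

mol C = 8.137 g CO₂ ÷ 44.009 g/mol = 0.18489 mol
mol H = 2 × 1.665 g H₂O ÷ 18.015 g/mol = 0.18485 mol
mass O = 3.393 − (2.2208 + 0.18632) = 0.98591 g → mol O = 0.98591 ÷ 15.999 = 0.061623 mol
Divide by the smallest (0.061623 mol): C 3.000, H 3.000, O 1.000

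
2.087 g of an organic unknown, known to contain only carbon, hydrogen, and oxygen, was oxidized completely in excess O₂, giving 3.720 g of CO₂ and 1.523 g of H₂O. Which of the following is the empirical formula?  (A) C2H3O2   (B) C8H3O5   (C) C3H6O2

mol C = 3.720 g CO₂ ÷ 44.009 g/mol = 0.084528 mol
mol H = 2 × 1.523 g H₂O ÷ 18.015 g/mol = 0.16908 mol
mass O = 2.087 − (1.0153 + 0.17043) = 0.90130 g → mol O = 0.90130 ÷ 15.999 = 0.056335 mol
Divide by the smallest (0.056335 mol): C 1.500, H 3.001, O 1.000
Multiplying each by 2 gives whole numbers: C 3.00, H 6.00, O 2.00

(C) C3H6O2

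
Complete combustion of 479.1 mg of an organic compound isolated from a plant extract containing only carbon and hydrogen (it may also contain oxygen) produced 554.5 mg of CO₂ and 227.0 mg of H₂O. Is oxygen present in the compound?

mol C = 0.5545 g CO₂ ÷ 44.009 g/mol = 0.012600 mol
mol H = 2 × 0.2270 g H₂O ÷ 18.015 g/mol = 0.025201 mol
C and H account for only 0.17674 g of the 0.4791 g sample; the remaining 0.30236 g must be oxygen.

yes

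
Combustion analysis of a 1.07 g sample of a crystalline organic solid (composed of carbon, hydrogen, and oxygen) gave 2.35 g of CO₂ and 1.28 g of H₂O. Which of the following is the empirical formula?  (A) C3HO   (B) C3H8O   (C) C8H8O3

(B) C3H8O

mol C = 2.35 g CO₂ ÷ 44.009 g/mol = 0.05340 mol
mol H = 2 × 1.28 g H₂O ÷ 18.015 g/mol = 0.1421 mol
mass O = 1.07 − (0.6414 + 0.1432) = 0.2854 g → mol O = 0.2854 ÷ 15.999 = 0.01784 mol
Divide by the smallest (0.01784 mol): C 2.993, H 7.966, O 1.000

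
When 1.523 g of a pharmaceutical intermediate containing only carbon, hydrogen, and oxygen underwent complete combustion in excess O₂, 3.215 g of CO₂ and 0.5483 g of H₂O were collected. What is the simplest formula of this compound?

C6H5O3

mol C = 3.215 g CO₂ ÷ 44.009 g/mol = 0.073053 mol
mol H = 2 × 0.5483 g H₂O ÷ 18.015 g/mol = 0.060871 mol
mass O = 1.523 − (0.87744 + 0.061358) = 0.58420 g → mol O = 0.58420 ÷ 15.999 = 0.036515 mol
Divide by the smallest (0.036515 mol): C 2.001, H 1.667, O 1.000
Multiplying each by 3 gives whole numbers: C 6.00, H 5.00, O 3.00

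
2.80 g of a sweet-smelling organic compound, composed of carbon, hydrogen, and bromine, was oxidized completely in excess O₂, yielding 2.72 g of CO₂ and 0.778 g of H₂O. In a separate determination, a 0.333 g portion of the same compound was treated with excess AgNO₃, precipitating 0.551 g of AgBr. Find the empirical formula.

mol C = 2.72 g CO₂ ÷ 44.009 g/mol = 0.06181 mol
mol H = 2 × 0.778 g H₂O ÷ 18.015 g/mol = 0.08637 mol
From the AgBr data: mol Br per gram of compound = (0.551 ÷ 187.772) ÷ 0.333 = 0.008812 mol/g, so in the 2.80 g combustion sample mol Br = 0.02467 mol
Divide by the smallest (0.02467 mol): C 2.505, H 3.501, Br 1.000
Multiplying each by 2 gives whole numbers: C 5.01, H 7.00, Br 2.00

C5H7Br2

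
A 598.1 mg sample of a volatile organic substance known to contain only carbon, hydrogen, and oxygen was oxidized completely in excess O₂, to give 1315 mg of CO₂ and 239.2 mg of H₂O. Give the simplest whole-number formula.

C9H8O4

mol C = 1.315 g CO₂ ÷ 44.009 g/mol = 0.029880 mol
mol H = 2 × 0.2392 g H₂O ÷ 18.015 g/mol = 0.026556 mol
mass O = 0.5981 − (0.35889 + 0.026768) = 0.21244 g → mol O = 0.21244 ÷ 15.999 = 0.013278 mol
Divide by the smallest (0.013278 mol): C 2.250, H 2.000, O 1.000
Multiplying each by 4 gives whole numbers: C 9.00, H 8.00, O 4.00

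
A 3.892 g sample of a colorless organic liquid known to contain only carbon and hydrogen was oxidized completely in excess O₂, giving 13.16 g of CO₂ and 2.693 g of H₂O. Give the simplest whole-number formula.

CH

mol C = 13.16 g CO₂ ÷ 44.009 g/mol = 0.29903 mol
mol H = 2 × 2.693 g H₂O ÷ 18.015 g/mol = 0.29897 mol
Divide by the smallest (0.29897 mol): C 1.000, H 1.000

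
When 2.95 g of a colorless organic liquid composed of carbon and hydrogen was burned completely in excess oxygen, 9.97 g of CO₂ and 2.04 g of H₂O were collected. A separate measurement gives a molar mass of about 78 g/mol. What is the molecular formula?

mol C = 9.97 g CO₂ ÷ 44.009 g/mol = 0.2265 mol
mol H = 2 × 2.04 g H₂O ÷ 18.015 g/mol = 0.2265 mol
Divide by the smallest (0.2265 mol): C 1.000, H 1.000
Empirical formula: CH
Empirical-formula mass = 13.02 g/mol; 78 ÷ 13.02 ≈ 6, so the molecular formula is C6H6.

C6H6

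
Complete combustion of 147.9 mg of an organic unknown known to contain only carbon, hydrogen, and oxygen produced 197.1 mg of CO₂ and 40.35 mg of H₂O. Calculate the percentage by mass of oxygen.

60.58%

mol C = 0.1971 g CO₂ ÷ 44.009 g/mol = 0.0044786 mol
mol H = 2 × 0.04035 g H₂O ÷ 18.015 g/mol = 0.0044796 mol
mass O = 0.1479 − (0.053793 + 0.0045154) = 0.089592 g → mol O = 0.089592 ÷ 15.999 = 0.0055998 mol
mass % O = 0.089592 g ÷ 0.1479 g × 100%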